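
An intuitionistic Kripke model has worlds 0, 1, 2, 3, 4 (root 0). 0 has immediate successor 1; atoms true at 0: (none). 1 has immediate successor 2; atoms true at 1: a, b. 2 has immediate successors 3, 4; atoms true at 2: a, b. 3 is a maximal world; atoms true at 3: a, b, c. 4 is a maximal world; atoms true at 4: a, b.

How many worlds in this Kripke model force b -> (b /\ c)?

1

0: does not force it — 0 ||-/- b -> (b /\ c): at the accessible world 1, 1 ||- b but 1 ||-/- b /\ c.
1: does not force it — 1 ||-/- b -> (b /\ c): already at 1 itself, 1 ||- b but 1 ||-/- b /\ c.
2: does not force it — 2 ||-/- b -> (b /\ c): already at 2 itself, 2 ||- b but 2 ||-/- b /\ c.
3: forces it.
4: does not force it.
Worlds forcing the formula: {3}.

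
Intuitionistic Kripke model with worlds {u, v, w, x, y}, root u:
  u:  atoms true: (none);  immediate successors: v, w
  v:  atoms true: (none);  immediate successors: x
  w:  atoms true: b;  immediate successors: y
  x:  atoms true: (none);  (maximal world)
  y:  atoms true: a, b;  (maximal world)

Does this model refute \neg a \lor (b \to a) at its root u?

Yes

u \nVdash \neg a \lor (b \to a): neither disjunct is forced at u.
u \nVdash \neg a since y is accessible from u and y \Vdash a.
So the root u does not force \neg a \lor (b \to a); the model is a countermodel.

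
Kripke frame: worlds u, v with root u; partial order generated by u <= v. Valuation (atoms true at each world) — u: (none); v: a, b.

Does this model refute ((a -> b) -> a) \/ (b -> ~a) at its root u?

Yes

u ||-/- ((a -> b) -> a) \/ (b -> ~a): neither disjunct is forced at u.
u ||-/- (a -> b) -> a: already at u itself, u ||- a -> b but u ||-/- a.
u lacks atom a, so u ||-/- a.
So the root u does not force ((a -> b) -> a) \/ (b -> ~a); the model is a countermodel.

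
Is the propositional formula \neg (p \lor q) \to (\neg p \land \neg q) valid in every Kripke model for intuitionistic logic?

Yes

This is a constructively valid De Morgan direction (negated disjunction to conjunction of negations), which is intuitionistically derivable.
From \neg (p \lor q): if p held then p \lor q would, contradiction — so \neg p; similarly \neg q.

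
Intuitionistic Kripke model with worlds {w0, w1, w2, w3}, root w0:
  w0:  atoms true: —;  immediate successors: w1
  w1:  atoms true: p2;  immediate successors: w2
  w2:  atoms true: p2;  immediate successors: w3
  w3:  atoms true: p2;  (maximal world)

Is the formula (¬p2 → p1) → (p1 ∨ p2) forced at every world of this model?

Not every world: w0 ⊮ (¬p2 → p1) → (p1 ∨ p2).
w0 ⊮ (¬p2 → p1) → (p1 ∨ p2): already at w0 itself, w0 ⊩ ¬p2 → p1 but w0 ⊮ p1 ∨ p2.
w0 ⊮ p1 ∨ p2: neither disjunct is forced at w0.
w0 lacks atom p1, so w0 ⊮ p1.

No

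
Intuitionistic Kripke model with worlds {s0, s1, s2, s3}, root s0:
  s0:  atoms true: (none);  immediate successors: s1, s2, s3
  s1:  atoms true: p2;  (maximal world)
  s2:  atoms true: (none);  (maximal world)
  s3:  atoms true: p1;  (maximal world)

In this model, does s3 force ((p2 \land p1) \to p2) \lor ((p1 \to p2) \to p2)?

Yes

s3 \Vdash ((p2 \land p1) \to p2) \lor ((p1 \to p2) \to p2) via the disjunct (p2 \land p1) \to p2.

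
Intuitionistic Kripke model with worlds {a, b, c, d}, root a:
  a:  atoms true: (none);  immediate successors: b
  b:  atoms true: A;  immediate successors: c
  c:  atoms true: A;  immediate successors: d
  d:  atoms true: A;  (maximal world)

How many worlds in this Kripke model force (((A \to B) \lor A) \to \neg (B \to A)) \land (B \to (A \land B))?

0

a: does not force it — a \nVdash (((A \to B) \lor A) \to \neg (B \to A)) \land (B \to (A \land B)) since a fails ((A \to B) \lor A) \to \neg (B \to A).
b: does not force it — b \nVdash (((A \to B) \lor A) \to \neg (B \to A)) \land (B \to (A \land B)) since b fails ((A \to B) \lor A) \to \neg (B \to A).
c: does not force it — c \nVdash (((A \to B) \lor A) \to \neg (B \to A)) \land (B \to (A \land B)) since c fails ((A \to B) \lor A) \to \neg (B \to A).
d: does not force it.
Worlds forcing the formula: { }.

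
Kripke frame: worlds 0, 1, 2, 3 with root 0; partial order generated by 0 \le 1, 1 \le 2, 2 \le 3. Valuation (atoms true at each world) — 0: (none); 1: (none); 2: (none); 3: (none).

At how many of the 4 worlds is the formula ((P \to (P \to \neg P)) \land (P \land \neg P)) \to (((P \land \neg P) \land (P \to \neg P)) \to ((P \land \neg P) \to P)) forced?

4

0: forces it.
1: forces it.
2: forces it.
3: forces it.
Worlds forcing the formula: {0, 1, 2, 3}.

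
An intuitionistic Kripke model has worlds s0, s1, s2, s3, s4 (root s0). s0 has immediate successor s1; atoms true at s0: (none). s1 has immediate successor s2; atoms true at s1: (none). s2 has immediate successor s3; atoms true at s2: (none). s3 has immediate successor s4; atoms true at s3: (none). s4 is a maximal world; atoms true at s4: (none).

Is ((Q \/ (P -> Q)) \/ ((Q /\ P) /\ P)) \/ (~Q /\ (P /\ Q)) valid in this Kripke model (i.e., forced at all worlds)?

s0 ||- ((Q \/ (P -> Q)) \/ ((Q /\ P) /\ P)) \/ (~Q /\ (P /\ Q)) via the disjunct (Q \/ (P -> Q)) \/ ((Q /\ P) /\ P).
Since the root s0 forces ((Q \/ (P -> Q)) \/ ((Q /\ P) /\ P)) \/ (~Q /\ (P /\ Q)) and forcing is persistent (monotone upward), every world forces it.

Yes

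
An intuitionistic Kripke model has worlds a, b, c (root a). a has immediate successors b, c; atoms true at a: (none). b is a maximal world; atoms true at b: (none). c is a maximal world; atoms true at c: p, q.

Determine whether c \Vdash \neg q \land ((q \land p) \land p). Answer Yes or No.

c \nVdash \neg q \land ((q \land p) \land p) since c fails \neg q.

No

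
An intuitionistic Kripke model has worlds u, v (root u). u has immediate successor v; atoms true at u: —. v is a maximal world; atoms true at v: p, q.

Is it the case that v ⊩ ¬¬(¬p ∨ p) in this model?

Yes

v ⊩ ¬¬(¬p ∨ p): no world accessible from v forces ¬(¬p ∨ p).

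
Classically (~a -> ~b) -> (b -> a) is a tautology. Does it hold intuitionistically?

This is the converse of contraposition, which is not intuitionistically valid.
A Kripke countermodel: worlds 0, 1; order generated by 0 <= 1; atoms true at each world — 0:{b}; 1:{a,b}.
0 ||-/- (~a -> ~b) -> (b -> a): already at 0 itself, 0 ||- ~a -> ~b but 0 ||-/- b -> a.
0 ||-/- b -> a: already at 0 itself, 0 ||- b but 0 ||-/- a.
0 lacks atom a, so 0 ||-/- a.
So the root 0 does not force the formula.

No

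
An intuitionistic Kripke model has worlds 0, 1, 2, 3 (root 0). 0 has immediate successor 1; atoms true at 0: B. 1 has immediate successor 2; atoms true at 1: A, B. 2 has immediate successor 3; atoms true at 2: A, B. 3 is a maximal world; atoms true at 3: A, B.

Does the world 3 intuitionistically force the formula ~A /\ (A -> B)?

3 ||-/- ~A /\ (A -> B) since 3 fails ~A.

No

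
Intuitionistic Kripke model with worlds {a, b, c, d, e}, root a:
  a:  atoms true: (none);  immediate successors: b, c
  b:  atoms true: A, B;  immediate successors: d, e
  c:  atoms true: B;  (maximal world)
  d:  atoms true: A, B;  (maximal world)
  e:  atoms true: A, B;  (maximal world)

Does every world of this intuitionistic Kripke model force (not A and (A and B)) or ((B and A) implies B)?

Yes

a forces (not A and (A and B)) or ((B and A) implies B) via the disjunct (B and A) implies B.
Since the root a forces (not A and (A and B)) or ((B and A) implies B) and forcing is persistent (monotone upward), every world forces it.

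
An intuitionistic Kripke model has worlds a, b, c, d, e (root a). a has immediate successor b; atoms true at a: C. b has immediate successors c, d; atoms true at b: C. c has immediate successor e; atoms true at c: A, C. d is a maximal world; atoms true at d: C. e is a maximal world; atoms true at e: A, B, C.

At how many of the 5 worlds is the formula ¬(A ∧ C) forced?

a: does not force it — a ⊮ ¬(A ∧ C) since c is accessible from a and c ⊩ A ∧ C.
b: does not force it — b ⊮ ¬(A ∧ C) since c is accessible from b and c ⊩ A ∧ C.
c: does not force it.
d: forces it.
e: does not force it.
Worlds forcing the formula: {d}.

1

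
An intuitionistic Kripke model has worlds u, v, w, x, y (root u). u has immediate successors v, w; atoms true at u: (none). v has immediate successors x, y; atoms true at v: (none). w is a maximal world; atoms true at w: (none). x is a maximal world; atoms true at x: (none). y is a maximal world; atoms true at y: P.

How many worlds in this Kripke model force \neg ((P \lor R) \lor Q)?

u: does not force it — u \nVdash \neg ((P \lor R) \lor Q) since y is accessible from u and y \Vdash (P \lor R) \lor Q.
v: does not force it.
w: forces it.
x: forces it.
y: does not force it.
Worlds forcing the formula: {w, x}.

2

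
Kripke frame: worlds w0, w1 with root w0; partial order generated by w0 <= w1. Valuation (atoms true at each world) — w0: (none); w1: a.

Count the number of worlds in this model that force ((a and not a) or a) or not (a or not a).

w0: does not force it — w0 does not force ((a and not a) or a) or not (a or not a): neither disjunct is forced at w0.
w1: forces it.
Worlds forcing the formula: {w1}.

1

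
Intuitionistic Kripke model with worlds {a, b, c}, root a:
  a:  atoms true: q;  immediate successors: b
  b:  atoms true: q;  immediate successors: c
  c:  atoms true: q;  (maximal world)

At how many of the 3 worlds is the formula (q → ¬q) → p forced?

a: forces it.
b: forces it.
c: forces it.
Worlds forcing the formula: {a, b, c}.

3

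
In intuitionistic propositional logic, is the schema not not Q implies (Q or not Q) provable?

This is a variant of double-negation elimination (deriving excluded middle from double negation), which is not intuitionistically valid.
A Kripke countermodel: worlds w0, w1; order generated by w0 <= w1; atoms true at each world — w0:{}; w1:{Q}.
w0 does not force not not Q implies (Q or not Q): already at w0 itself, w0 forces not not Q but w0 does not force Q or not Q.
w0 does not force Q or not Q: neither disjunct is forced at w0.
w0 lacks atom Q, so w0 does not force Q.
So the root w0 does not force the formula.

No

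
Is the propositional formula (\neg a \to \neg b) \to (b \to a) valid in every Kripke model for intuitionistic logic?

This is the converse of contraposition, which is not intuitionistically valid.
A Kripke countermodel: worlds 0, 1; order generated by 0 \le 1; atoms true at each world — 0:{b}; 1:{a,b}.
0 \nVdash (\neg a \to \neg b) \to (b \to a): already at 0 itself, 0 \Vdash \neg a \to \neg b but 0 \nVdash b \to a.
0 \nVdash b \to a: already at 0 itself, 0 \Vdash b but 0 \nVdash a.
0 lacks atom a, so 0 \nVdash a.
So the root 0 does not force the formula.

No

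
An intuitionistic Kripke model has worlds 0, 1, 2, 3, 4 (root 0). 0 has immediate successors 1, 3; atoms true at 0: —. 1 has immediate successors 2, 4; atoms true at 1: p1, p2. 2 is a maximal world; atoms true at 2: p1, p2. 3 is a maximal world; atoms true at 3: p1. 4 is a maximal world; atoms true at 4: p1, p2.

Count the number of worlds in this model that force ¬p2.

0: does not force it — 0 ⊮ ¬p2 since 1 is accessible from 0 and 1 ⊩ p2.
1: does not force it — 1 ⊮ ¬p2 since 1 is accessible from 1 and 1 ⊩ p2.
2: does not force it — 2 ⊮ ¬p2 since 2 is accessible from 2 and 2 ⊩ p2.
3: forces it.
4: does not force it.
Worlds forcing the formula: {3}.

1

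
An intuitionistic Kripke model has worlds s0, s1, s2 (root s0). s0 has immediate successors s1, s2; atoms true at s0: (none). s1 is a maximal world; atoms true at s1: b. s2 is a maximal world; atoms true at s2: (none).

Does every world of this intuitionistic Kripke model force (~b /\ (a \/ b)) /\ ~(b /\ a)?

No

Not every world: s0 ||-/- (~b /\ (a \/ b)) /\ ~(b /\ a).
s0 ||-/- (~b /\ (a \/ b)) /\ ~(b /\ a) since s0 fails ~b /\ (a \/ b).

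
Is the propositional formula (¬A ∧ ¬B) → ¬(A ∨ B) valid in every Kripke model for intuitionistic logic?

Yes

This is a constructively valid De Morgan direction (conjunction of negations to negated disjunction), which is intuitionistically derivable.
If both ¬A and ¬B hold at a world, no accessible world forces A or forces B, so none forces A ∨ B.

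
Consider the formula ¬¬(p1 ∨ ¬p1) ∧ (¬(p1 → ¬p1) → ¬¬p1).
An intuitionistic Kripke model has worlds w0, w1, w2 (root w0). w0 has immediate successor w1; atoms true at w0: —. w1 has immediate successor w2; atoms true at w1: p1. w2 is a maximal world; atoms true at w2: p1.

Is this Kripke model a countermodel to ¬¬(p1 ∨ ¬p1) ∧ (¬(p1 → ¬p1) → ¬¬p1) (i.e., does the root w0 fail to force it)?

No

w0 ⊩ ¬¬(p1 ∨ ¬p1) ∧ (¬(p1 → ¬p1) → ¬¬p1) since w0 forces both conjuncts.
So the root w0 forces ¬¬(p1 ∨ ¬p1) ∧ (¬(p1 → ¬p1) → ¬¬p1); the model is not a countermodel.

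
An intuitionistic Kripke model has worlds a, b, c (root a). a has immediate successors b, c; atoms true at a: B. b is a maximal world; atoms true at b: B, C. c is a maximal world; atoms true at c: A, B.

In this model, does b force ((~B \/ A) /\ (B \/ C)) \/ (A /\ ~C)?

b ||-/- ((~B \/ A) /\ (B \/ C)) \/ (A /\ ~C): neither disjunct is forced at b.
b ||-/- (~B \/ A) /\ (B \/ C) since b fails ~B \/ A.

No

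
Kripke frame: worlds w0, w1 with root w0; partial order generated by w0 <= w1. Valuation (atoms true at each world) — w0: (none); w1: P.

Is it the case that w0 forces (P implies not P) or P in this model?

No

w0 does not force (P implies not P) or P: neither disjunct is forced at w0.
w0 does not force P implies not P: at the accessible world w1, w1 forces P but w1 does not force not P.
w1 does not force not P since w1 is accessible from w1 and w1 forces P.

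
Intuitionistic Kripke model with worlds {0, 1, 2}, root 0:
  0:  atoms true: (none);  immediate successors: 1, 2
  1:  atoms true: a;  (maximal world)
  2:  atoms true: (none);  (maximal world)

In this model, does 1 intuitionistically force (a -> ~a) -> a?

Yes

1 ||- (a -> ~a) -> a vacuously: no world accessible from 1 forces the antecedent a -> ~a.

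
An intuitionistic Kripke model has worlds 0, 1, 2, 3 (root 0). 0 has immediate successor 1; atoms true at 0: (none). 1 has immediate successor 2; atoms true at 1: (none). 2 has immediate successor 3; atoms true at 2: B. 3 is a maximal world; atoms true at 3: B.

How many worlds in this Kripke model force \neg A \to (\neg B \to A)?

4

0: forces it.
1: forces it.
2: forces it.
3: forces it.
Worlds forcing the formula: {0, 1, 2, 3}.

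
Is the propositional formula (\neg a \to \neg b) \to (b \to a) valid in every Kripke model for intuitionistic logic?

No

This is the converse of contraposition, which is not intuitionistically valid.
A Kripke countermodel: worlds u0, u1; order generated by u0 \le u1; atoms true at each world — u0:{b}; u1:{a,b}.
u0 \nVdash (\neg a \to \neg b) \to (b \to a): already at u0 itself, u0 \Vdash \neg a \to \neg b but u0 \nVdash b \to a.
u0 \nVdash b \to a: already at u0 itself, u0 \Vdash b but u0 \nVdash a.
u0 lacks atom a, so u0 \nVdash a.
So the root u0 does not force the formula.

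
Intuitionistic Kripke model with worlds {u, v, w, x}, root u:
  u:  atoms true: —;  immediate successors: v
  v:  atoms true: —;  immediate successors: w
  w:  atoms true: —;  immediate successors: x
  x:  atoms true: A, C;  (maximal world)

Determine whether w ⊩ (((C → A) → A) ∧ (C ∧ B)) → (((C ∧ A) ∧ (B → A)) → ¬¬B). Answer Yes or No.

Yes

w ⊩ (((C → A) → A) ∧ (C ∧ B)) → (((C ∧ A) ∧ (B → A)) → ¬¬B) vacuously: no world accessible from w forces the antecedent ((C → A) → A) ∧ (C ∧ B).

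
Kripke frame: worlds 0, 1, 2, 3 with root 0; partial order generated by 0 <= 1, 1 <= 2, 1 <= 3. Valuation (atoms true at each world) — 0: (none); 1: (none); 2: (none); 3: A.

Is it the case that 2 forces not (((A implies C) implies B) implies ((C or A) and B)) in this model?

No

2 does not force not (((A implies C) implies B) implies ((C or A) and B)) since 2 is accessible from 2 and 2 forces ((A implies C) implies B) implies ((C or A) and B).
2 forces ((A implies C) implies B) implies ((C or A) and B) vacuously: no world accessible from 2 forces the antecedent (A implies C) implies B.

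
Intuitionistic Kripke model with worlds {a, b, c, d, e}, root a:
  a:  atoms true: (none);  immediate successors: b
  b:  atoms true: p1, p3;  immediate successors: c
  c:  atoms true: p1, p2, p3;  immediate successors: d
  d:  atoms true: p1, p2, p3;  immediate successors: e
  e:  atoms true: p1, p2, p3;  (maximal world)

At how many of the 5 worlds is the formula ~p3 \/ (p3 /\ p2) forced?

3

a: does not force it — a ||-/- ~p3 \/ (p3 /\ p2): neither disjunct is forced at a.
b: does not force it — b ||-/- ~p3 \/ (p3 /\ p2): neither disjunct is forced at b.
c: forces it.
d: forces it.
e: forces it.
Worlds forcing the formula: {c, d, e}.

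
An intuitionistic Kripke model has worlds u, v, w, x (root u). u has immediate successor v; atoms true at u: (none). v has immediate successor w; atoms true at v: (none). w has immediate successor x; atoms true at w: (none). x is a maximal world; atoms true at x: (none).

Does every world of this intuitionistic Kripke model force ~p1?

Yes

u ||- ~p1: no world accessible from u forces p1.
Since the root u forces ~p1 and forcing is persistent (monotone upward), every world forces it.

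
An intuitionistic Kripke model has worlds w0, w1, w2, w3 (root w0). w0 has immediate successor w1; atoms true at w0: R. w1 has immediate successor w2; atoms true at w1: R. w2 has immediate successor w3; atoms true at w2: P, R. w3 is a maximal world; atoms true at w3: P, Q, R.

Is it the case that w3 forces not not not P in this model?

No

w3 does not force not not not P since w3 is accessible from w3 and w3 forces not not P.
w3 forces not not P: no world accessible from w3 forces not P.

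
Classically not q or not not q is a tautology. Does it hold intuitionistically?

This is the weak law of excluded middle, which is not intuitionistically valid.
A Kripke countermodel: worlds u, v, w; order generated by u <= v, u <= w; atoms true at each world — u:{}; v:{q}; w:{}.
u does not force not q or not not q: neither disjunct is forced at u.
u does not force not q since v is accessible from u and v forces q.
So the root u does not force the formula.

No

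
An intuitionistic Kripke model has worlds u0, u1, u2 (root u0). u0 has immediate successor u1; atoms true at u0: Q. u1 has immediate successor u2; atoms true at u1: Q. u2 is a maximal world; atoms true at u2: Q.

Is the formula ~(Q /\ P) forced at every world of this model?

Yes

u0 ||- ~(Q /\ P): no world accessible from u0 forces Q /\ P.
Since the root u0 forces ~(Q /\ P) and forcing is persistent (monotone upward), every world forces it.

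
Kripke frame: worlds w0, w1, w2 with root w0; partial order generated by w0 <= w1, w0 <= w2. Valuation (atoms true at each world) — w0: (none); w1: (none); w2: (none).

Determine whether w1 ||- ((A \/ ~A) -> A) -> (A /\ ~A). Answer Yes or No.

Yes

w1 ||- ((A \/ ~A) -> A) -> (A /\ ~A) vacuously: no world accessible from w1 forces the antecedent (A \/ ~A) -> A.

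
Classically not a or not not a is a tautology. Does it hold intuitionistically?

This is the weak law of excluded middle, which is not intuitionistically valid.
A Kripke countermodel: worlds 0, 1, 2; order generated by 0 <= 1, 0 <= 2; atoms true at each world — 0:{}; 1:{a}; 2:{}.
0 does not force not a or not not a: neither disjunct is forced at 0.
0 does not force not a since 1 is accessible from 0 and 1 forces a.
So the root 0 does not force the formula.

No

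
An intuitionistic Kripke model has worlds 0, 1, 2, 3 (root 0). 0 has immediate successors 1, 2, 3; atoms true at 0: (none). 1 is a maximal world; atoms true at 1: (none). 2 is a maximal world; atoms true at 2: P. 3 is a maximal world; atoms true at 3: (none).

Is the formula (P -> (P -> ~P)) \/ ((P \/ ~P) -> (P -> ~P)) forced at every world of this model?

No

Not every world: 0 ||-/- (P -> (P -> ~P)) \/ ((P \/ ~P) -> (P -> ~P)).
0 ||-/- (P -> (P -> ~P)) \/ ((P \/ ~P) -> (P -> ~P)): neither disjunct is forced at 0.
0 ||-/- P -> (P -> ~P): at the accessible world 2, 2 ||- P but 2 ||-/- P -> ~P.
2 ||-/- P -> ~P: already at 2 itself, 2 ||- P but 2 ||-/- ~P.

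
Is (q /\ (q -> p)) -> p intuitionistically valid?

Yes

This is modus ponens in implicational form, which is intuitionistically derivable.
If a world forces q and q -> p, then applying the implication at that world (which is accessible from itself) gives p.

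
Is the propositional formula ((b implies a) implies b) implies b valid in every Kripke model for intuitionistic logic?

This is Peirce's law, which is not intuitionistically valid.
A Kripke countermodel: worlds u, v; order generated by u <= v; atoms true at each world — u:{}; v:{b}.
u does not force ((b implies a) implies b) implies b: already at u itself, u forces (b implies a) implies b but u does not force b.
u lacks atom b, so u does not force b.
So the root u does not force the formula.

No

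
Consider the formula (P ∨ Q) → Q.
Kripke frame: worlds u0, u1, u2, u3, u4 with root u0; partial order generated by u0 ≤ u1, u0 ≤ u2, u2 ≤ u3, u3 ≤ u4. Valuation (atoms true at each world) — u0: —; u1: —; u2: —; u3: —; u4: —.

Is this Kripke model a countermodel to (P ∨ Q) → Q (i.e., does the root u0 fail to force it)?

u0 ⊩ (P ∨ Q) → Q vacuously: no world accessible from u0 forces the antecedent P ∨ Q.
So the root u0 forces (P ∨ Q) → Q; the model is not a countermodel.

No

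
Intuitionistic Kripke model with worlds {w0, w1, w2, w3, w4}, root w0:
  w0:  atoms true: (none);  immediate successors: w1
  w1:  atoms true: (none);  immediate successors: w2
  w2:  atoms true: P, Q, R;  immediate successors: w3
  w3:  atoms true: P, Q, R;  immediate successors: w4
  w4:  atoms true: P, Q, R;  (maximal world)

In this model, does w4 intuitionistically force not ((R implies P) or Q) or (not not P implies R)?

Yes

w4 forces not ((R implies P) or Q) or (not not P implies R) via the disjunct not not P implies R.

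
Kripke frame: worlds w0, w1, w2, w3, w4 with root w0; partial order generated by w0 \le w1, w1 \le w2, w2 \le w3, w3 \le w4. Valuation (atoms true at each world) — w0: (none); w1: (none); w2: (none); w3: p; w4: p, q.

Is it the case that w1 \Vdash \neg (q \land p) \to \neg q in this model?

Yes

w1 \Vdash \neg (q \land p) \to \neg q vacuously: no world accessible from w1 forces the antecedent \neg (q \land p).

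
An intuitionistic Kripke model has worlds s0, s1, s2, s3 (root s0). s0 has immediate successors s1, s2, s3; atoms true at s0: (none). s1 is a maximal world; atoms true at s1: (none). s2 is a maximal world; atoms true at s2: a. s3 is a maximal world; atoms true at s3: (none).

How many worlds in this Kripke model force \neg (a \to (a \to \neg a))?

1

s0: does not force it — s0 \nVdash \neg (a \to (a \to \neg a)) since s1 is accessible from s0 and s1 \Vdash a \to (a \to \neg a).
s1: does not force it.
s2: forces it.
s3: does not force it.
Worlds forcing the formula: {s2}.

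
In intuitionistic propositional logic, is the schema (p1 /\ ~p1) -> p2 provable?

This is an instance of ex falso quodlibet, which is intuitionistically derivable.
No world can force both p1 and ~p1, so the antecedent p1 /\ ~p1 is never forced and the implication holds vacuously at every world.

Yes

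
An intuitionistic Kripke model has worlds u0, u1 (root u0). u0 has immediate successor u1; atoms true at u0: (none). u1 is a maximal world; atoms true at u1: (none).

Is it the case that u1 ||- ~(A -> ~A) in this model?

No

u1 ||-/- ~(A -> ~A) since u1 is accessible from u1 and u1 ||- A -> ~A.
u1 ||- A -> ~A vacuously: no world accessible from u1 forces the antecedent A.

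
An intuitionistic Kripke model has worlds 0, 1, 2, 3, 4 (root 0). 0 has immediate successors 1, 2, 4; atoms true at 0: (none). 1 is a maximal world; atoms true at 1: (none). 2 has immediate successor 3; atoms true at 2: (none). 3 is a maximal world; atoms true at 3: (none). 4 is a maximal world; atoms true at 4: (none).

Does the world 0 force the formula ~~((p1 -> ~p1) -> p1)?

0 ||-/- ~~((p1 -> ~p1) -> p1) since 0 is accessible from 0 and 0 ||- ~((p1 -> ~p1) -> p1).
0 ||- ~((p1 -> ~p1) -> p1): no world accessible from 0 forces (p1 -> ~p1) -> p1.

No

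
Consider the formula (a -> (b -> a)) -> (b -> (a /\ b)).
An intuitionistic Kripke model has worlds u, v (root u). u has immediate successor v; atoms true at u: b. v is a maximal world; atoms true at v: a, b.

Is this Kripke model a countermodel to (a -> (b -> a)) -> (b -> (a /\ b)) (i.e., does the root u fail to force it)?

Yes

u ||-/- (a -> (b -> a)) -> (b -> (a /\ b)): already at u itself, u ||- a -> (b -> a) but u ||-/- b -> (a /\ b).
u ||-/- b -> (a /\ b): already at u itself, u ||- b but u ||-/- a /\ b.
u ||-/- a /\ b since u fails a.
So the root u does not force (a -> (b -> a)) -> (b -> (a /\ b)); the model is a countermodel.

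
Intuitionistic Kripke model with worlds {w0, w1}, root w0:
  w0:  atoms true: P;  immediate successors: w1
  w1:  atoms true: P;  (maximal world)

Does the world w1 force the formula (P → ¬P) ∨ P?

Yes

w1 ⊩ (P → ¬P) ∨ P via the disjunct P.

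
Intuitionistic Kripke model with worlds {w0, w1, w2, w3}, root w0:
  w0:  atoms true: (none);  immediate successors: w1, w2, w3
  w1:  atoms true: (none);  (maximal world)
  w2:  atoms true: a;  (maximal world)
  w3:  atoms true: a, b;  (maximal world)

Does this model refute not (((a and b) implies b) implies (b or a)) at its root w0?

w0 does not force not (((a and b) implies b) implies (b or a)) since w2 is accessible from w0 and w2 forces ((a and b) implies b) implies (b or a).
w2 forces ((a and b) implies b) implies (b or a): every world accessible from w2 that forces (a and b) implies b (namely w2) also forces b or a.
So the root w0 does not force not (((a and b) implies b) implies (b or a)); the model is a countermodel.

Yes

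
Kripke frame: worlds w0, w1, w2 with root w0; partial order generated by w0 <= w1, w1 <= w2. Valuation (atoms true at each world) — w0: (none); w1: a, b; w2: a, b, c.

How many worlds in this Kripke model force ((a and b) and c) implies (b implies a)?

3

w0: forces it.
w1: forces it.
w2: forces it.
Worlds forcing the formula: {w0, w1, w2}.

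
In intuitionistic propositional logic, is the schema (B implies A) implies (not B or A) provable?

No

This is the material-implication-as-disjunction principle, which is not intuitionistically valid.
A Kripke countermodel: worlds u0, u1; order generated by u0 <= u1; atoms true at each world — u0:{}; u1:{A,B}.
u0 does not force (B implies A) implies (not B or A): already at u0 itself, u0 forces B implies A but u0 does not force not B or A.
u0 does not force not B or A: neither disjunct is forced at u0.
u0 does not force not B since u1 is accessible from u0 and u1 forces B.
So the root u0 does not force the formula.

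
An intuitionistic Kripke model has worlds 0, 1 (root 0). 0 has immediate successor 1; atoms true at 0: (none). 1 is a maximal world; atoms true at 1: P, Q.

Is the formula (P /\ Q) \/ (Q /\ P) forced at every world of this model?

Not every world: 0 ||-/- (P /\ Q) \/ (Q /\ P).
0 ||-/- (P /\ Q) \/ (Q /\ P): neither disjunct is forced at 0.
0 ||-/- P /\ Q since 0 fails P.

No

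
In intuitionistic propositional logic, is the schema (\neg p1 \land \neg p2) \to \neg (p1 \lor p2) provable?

This is a constructively valid De Morgan direction (conjunction of negations to negated disjunction), which is intuitionistically derivable.
If both \neg p1 and \neg p2 hold at a world, no accessible world forces p1 or forces p2, so none forces p1 \lor p2.

Yes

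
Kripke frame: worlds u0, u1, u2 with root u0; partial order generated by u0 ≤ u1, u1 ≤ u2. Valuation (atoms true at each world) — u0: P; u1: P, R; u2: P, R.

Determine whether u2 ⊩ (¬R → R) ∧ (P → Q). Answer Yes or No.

No

u2 ⊮ (¬R → R) ∧ (P → Q) since u2 fails P → Q.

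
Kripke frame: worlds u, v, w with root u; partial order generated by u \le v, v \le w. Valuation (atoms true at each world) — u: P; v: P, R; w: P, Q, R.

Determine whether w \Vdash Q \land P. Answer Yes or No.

w \Vdash Q \land P since w forces both conjuncts.

Yes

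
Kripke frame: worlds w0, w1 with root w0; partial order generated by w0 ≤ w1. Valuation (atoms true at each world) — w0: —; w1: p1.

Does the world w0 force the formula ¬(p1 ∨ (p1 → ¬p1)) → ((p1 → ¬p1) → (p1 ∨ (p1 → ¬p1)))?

w0 ⊩ ¬(p1 ∨ (p1 → ¬p1)) → ((p1 → ¬p1) → (p1 ∨ (p1 → ¬p1))) vacuously: no world accessible from w0 forces the antecedent ¬(p1 ∨ (p1 → ¬p1)).

Yes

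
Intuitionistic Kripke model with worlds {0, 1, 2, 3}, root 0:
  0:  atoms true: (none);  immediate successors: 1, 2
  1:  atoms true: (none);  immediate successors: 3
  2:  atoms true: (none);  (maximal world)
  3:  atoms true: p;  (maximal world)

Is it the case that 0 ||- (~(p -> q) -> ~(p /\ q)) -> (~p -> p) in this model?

No

0 ||-/- (~(p -> q) -> ~(p /\ q)) -> (~p -> p): already at 0 itself, 0 ||- ~(p -> q) -> ~(p /\ q) but 0 ||-/- ~p -> p.
0 ||-/- ~p -> p: at the accessible world 2, 2 ||- ~p but 2 ||-/- p.
2 lacks atom p, so 2 ||-/- p.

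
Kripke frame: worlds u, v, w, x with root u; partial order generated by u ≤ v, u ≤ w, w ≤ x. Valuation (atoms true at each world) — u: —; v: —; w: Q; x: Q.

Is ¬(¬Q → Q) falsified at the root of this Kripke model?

Yes

u ⊮ ¬(¬Q → Q) since w is accessible from u and w ⊩ ¬Q → Q.
w ⊩ ¬Q → Q vacuously: no world accessible from w forces the antecedent ¬Q.
So the root u does not force ¬(¬Q → Q); the model is a countermodel.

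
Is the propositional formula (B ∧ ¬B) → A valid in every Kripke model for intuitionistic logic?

Yes

This is an instance of ex falso quodlibet, which is intuitionistically derivable.
No world can force both B and ¬B, so the antecedent B ∧ ¬B is never forced and the implication holds vacuously at every world.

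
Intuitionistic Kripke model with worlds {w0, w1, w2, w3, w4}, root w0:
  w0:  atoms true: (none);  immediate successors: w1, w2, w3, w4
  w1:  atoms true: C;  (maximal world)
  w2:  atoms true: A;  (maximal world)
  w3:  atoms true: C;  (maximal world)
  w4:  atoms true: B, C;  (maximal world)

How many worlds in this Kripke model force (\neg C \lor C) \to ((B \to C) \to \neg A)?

3

w0: does not force it — w0 \nVdash (\neg C \lor C) \to ((B \to C) \to \neg A): at the accessible world w2, w2 \Vdash \neg C \lor C but w2 \nVdash (B \to C) \to \neg A.
w1: forces it.
w2: does not force it — w2 \nVdash (\neg C \lor C) \to ((B \to C) \to \neg A): already at w2 itself, w2 \Vdash \neg C \lor C but w2 \nVdash (B \to C) \to \neg A.
w3: forces it.
w4: forces it.
Worlds forcing the formula: {w1, w3, w4}.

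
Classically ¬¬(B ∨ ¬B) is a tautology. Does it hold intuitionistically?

Yes

This is the double negation of excluded middle, which is intuitionistically derivable.
Assuming ¬(B ∨ ¬B): from B we'd get B ∨ ¬B, so ¬B; but then B ∨ ¬B again — contradiction. Hence ¬¬(B ∨ ¬B).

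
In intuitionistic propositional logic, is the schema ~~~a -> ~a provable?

Yes

This is triple-negation reduction, which is intuitionistically derivable.
Assume ~~~a and suppose a. Then ~~a (double-negation introduction), contradicting ~~~a. So ~a.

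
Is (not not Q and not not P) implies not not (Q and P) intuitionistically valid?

This is the distribution of double negation over conjunction, which is intuitionistically derivable.
Assume not not Q, not not P, and not (Q and P). From Q we'd get not P (since Q and P is refuted), contradicting not not P; so not Q, contradicting not not Q.

Yes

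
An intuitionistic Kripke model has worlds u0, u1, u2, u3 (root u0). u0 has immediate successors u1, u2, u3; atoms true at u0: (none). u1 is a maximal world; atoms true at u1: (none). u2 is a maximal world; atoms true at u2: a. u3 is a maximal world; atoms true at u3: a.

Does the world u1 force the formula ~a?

u1 ||- ~a: no world accessible from u1 forces a.

Yes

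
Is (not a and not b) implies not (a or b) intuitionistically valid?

This is a constructively valid De Morgan direction (conjunction of negations to negated disjunction), which is intuitionistically derivable.
If both not a and not b hold at a world, no accessible world forces a or forces b, so none forces a or b.

Yes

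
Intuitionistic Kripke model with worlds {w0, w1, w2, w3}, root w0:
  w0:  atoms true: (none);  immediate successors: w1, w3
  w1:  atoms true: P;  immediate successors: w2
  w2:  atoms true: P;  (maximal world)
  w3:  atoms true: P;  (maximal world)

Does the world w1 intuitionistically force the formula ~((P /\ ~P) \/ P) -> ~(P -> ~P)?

w1 ||- ~((P /\ ~P) \/ P) -> ~(P -> ~P) vacuously: no world accessible from w1 forces the antecedent ~((P /\ ~P) \/ P).

Yes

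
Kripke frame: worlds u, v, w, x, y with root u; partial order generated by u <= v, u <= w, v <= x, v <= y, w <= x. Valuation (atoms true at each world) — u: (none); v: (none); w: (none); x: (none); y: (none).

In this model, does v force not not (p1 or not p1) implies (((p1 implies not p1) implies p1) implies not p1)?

v forces not not (p1 or not p1) implies (((p1 implies not p1) implies p1) implies not p1): every world accessible from v that forces not not (p1 or not p1) (namely v, x, y) also forces ((p1 implies not p1) implies p1) implies not p1.

Yes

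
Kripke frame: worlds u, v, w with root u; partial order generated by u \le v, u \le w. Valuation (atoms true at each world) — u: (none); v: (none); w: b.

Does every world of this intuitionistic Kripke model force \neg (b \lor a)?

No

Not every world: u \nVdash \neg (b \lor a).
u \nVdash \neg (b \lor a) since w is accessible from u and w \Vdash b \lor a.
w \Vdash b \lor a via the disjunct b.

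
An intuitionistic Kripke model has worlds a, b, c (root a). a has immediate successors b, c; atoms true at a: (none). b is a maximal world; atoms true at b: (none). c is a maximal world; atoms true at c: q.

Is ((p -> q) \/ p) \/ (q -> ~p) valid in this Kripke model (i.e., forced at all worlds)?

Yes

a ||- ((p -> q) \/ p) \/ (q -> ~p) via the disjunct (p -> q) \/ p.
Since the root a forces ((p -> q) \/ p) \/ (q -> ~p) and forcing is persistent (monotone upward), every world forces it.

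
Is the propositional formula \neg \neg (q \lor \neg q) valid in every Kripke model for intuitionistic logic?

Yes

This is the double negation of excluded middle, which is intuitionistically derivable.
Assuming \neg (q \lor \neg q): from q we'd get q \lor \neg q, so \neg q; but then q \lor \neg q again — contradiction. Hence \neg \neg (q \lor \neg q).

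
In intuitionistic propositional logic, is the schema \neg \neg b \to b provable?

No

This is double-negation elimination, which is not intuitionistically valid.
A Kripke countermodel: worlds w0, w1; order generated by w0 \le w1; atoms true at each world — w0:{}; w1:{b}.
w0 \nVdash \neg \neg b \to b: already at w0 itself, w0 \Vdash \neg \neg b but w0 \nVdash b.
w0 lacks atom b, so w0 \nVdash b.
So the root w0 does not force the formula.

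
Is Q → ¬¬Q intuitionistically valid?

This is double-negation introduction, which is intuitionistically derivable.
If a world forces Q then every accessible world forces Q (persistence), so none forces ¬Q; hence ¬¬Q.

Yes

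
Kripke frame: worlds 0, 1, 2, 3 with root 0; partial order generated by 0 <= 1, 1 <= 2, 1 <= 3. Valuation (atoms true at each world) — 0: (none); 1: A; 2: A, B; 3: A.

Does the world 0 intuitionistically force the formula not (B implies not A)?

No

0 does not force not (B implies not A) since 3 is accessible from 0 and 3 forces B implies not A.
3 forces B implies not A vacuously: no world accessible from 3 forces the antecedent B.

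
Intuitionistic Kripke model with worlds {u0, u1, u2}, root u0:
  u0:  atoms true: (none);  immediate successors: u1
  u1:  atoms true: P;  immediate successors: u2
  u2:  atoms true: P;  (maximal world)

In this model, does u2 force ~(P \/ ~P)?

u2 ||-/- ~(P \/ ~P) since u2 is accessible from u2 and u2 ||- P \/ ~P.
u2 ||- P \/ ~P via the disjunct P.

No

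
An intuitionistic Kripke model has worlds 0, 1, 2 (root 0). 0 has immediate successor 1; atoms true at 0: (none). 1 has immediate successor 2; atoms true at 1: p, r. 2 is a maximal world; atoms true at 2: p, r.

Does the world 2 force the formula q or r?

2 forces q or r via the disjunct r.

Yes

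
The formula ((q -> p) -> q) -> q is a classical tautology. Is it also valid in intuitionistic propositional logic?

This is Peirce's law, which is not intuitionistically valid.
A Kripke countermodel: worlds 0, 1; order generated by 0 <= 1; atoms true at each world — 0:{}; 1:{q}.
0 ||-/- ((q -> p) -> q) -> q: already at 0 itself, 0 ||- (q -> p) -> q but 0 ||-/- q.
0 lacks atom q, so 0 ||-/- q.
So the root 0 does not force the formula.

No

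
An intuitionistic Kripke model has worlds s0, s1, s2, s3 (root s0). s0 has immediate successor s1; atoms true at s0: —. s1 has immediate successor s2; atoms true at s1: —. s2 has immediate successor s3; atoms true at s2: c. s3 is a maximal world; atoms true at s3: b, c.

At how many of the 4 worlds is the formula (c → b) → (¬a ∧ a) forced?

s0: does not force it — s0 ⊮ (c → b) → (¬a ∧ a): at the accessible world s3, s3 ⊩ c → b but s3 ⊮ ¬a ∧ a.
s1: does not force it — s1 ⊮ (c → b) → (¬a ∧ a): at the accessible world s3, s3 ⊩ c → b but s3 ⊮ ¬a ∧ a.
s2: does not force it — s2 ⊮ (c → b) → (¬a ∧ a): at the accessible world s3, s3 ⊩ c → b but s3 ⊮ ¬a ∧ a.
s3: does not force it.
Worlds forcing the formula: { }.

0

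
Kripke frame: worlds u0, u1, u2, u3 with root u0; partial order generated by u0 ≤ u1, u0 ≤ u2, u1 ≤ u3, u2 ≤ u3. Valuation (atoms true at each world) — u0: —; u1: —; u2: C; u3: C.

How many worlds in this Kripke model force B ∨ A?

u0: does not force it — u0 ⊮ B ∨ A: neither disjunct is forced at u0.
u1: does not force it — u1 ⊮ B ∨ A: neither disjunct is forced at u1.
u2: does not force it — u2 ⊮ B ∨ A: neither disjunct is forced at u2.
u3: does not force it.
Worlds forcing the formula: { }.

0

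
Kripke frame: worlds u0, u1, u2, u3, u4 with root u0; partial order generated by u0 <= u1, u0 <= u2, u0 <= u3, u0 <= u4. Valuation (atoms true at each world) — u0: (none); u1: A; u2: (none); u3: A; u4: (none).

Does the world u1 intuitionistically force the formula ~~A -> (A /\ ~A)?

No

u1 ||-/- ~~A -> (A /\ ~A): already at u1 itself, u1 ||- ~~A but u1 ||-/- A /\ ~A.
u1 ||-/- A /\ ~A since u1 fails ~A.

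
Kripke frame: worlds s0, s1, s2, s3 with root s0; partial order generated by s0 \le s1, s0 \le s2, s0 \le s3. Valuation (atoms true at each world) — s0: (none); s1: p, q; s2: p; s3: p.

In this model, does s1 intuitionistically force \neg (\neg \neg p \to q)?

s1 \nVdash \neg (\neg \neg p \to q) since s1 is accessible from s1 and s1 \Vdash \neg \neg p \to q.
s1 \Vdash \neg \neg p \to q: every world accessible from s1 that forces \neg \neg p (namely s1) also forces q.

No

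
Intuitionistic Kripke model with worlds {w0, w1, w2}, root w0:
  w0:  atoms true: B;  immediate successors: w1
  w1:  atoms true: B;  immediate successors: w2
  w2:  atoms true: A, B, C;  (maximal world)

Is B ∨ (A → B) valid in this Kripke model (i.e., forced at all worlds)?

Yes

w0 ⊩ B ∨ (A → B) via the disjunct B.
Since the root w0 forces B ∨ (A → B) and forcing is persistent (monotone upward), every world forces it.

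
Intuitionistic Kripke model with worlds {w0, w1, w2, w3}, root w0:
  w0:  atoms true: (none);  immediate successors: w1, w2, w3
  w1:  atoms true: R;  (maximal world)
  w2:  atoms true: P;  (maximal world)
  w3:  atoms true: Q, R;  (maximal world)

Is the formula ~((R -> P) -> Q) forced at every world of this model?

No

Not every world: w0 ||-/- ~((R -> P) -> Q).
w0 ||-/- ~((R -> P) -> Q) since w1 is accessible from w0 and w1 ||- (R -> P) -> Q.
w1 ||- (R -> P) -> Q vacuously: no world accessible from w1 forces the antecedent R -> P.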